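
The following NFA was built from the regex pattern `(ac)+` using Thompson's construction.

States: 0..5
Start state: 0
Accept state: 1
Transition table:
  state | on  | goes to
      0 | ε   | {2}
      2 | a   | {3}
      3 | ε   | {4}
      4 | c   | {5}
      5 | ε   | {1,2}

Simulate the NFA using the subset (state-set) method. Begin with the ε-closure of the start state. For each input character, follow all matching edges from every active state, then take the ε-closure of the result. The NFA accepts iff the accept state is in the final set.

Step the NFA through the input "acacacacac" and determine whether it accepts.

Answer: ACCEPT

Trace:
start: ε-closure({0}) = {0,2}
'a' @ 1: {3,4}
'c' @ 2: {1,2,5}  ✓accept
'a' @ 3: {3,4}
'c' @ 4: {1,2,5}  ✓accept
'a' @ 5: {3,4}
'c' @ 6: {1,2,5}  ✓accept
'a' @ 7: {3,4}
'c' @ 8: {1,2,5}  ✓accept
'a' @ 9: {3,4}
'c' @ 10: {1,2,5}  ✓accept
final: {1,2,5}; accept 1 in set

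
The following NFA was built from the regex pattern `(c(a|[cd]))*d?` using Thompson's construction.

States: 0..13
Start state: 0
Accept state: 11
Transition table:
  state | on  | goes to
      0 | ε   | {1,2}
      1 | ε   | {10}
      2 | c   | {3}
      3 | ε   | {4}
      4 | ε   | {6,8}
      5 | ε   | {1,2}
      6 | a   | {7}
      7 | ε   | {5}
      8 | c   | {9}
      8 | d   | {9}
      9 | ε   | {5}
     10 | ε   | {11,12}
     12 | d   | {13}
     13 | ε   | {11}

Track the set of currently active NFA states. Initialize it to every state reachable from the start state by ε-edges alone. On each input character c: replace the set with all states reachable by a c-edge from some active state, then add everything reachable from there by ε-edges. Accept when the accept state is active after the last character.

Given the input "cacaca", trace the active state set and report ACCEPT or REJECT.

initial (ε-close {0}): {0,1,2,10,11,12}
'c' @ 1: {3,4,6,8}
'a' @ 2: {1,2,5,7,10,11,12}  [accepting]
'c' @ 3: {3,4,6,8}
'a' @ 4: {1,2,5,7,10,11,12}  [accepting]
'c' @ 5: {3,4,6,8}
'a' @ 6: {1,2,5,7,10,11,12}  [accepting]
final: {1,2,5,7,10,11,12}; accept 11 in set

Answer: ACCEPT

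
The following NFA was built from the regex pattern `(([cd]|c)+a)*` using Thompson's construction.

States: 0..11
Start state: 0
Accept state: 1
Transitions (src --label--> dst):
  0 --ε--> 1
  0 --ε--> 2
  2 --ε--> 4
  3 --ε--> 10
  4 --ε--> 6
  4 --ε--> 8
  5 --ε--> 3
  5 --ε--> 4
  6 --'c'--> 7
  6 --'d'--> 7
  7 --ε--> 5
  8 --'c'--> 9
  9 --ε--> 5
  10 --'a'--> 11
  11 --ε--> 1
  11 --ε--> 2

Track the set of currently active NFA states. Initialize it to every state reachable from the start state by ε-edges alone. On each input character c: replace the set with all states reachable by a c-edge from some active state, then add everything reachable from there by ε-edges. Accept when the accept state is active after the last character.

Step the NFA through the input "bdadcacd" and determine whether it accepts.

initial (ε-close {0}): {0,1,2,4,6,8}
'b' @ 1: {}  — state set empty
rest 'dadcacd' ignored (set empty)
final: {}; accept 1 not in set

Answer: REJECT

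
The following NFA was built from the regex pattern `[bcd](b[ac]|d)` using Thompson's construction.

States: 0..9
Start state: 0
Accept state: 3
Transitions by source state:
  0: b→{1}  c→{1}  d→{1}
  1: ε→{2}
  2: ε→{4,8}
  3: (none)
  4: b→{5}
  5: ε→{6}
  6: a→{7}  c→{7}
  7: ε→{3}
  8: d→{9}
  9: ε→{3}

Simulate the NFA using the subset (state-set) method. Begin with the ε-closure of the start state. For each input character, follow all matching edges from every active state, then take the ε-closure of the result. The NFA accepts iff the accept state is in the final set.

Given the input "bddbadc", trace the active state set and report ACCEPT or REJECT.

start: ε-closure({0}) = {0}
'b' @ 1: {1,2,4,8}
'd' @ 2: {3,9}  ✓accept
'd' @ 3: {}  — no active states
rest 'badc' ignored (set empty)
end set {} — state 3 not in

Answer: REJECT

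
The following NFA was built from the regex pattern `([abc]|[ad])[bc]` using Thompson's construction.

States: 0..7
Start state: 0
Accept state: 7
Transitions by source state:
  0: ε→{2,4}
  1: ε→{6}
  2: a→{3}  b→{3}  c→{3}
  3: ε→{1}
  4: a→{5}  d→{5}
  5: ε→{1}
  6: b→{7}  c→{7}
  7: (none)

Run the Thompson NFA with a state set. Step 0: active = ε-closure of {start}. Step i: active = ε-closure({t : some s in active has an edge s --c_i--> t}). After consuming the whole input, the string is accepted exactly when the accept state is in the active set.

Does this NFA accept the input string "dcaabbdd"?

initial (ε-close {0}): {0,2,4}
'd' @ 1: {1,5,6}
'c' @ 2: {7}  (accept∈set)
'a' @ 3: {}  — state set empty
rest 'abbdd' ignored (set empty)
final: {}; accept 7 not in set

Answer: REJECT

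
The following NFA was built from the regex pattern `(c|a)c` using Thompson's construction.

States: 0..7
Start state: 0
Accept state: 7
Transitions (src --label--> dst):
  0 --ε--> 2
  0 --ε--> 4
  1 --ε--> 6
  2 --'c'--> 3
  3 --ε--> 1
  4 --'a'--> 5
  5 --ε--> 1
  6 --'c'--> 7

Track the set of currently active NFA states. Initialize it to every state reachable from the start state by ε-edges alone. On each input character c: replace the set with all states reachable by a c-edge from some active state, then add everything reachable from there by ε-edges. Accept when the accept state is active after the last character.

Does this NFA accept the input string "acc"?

Answer: REJECT

Trace:
start: ε-closure({0}) = {0,2,4}
'a' @ 1: {1,5,6}
'c' @ 2: {7}  [accepting]
'c' @ 3: {}  — dead — no transitions
final: {}; accept 7 not in set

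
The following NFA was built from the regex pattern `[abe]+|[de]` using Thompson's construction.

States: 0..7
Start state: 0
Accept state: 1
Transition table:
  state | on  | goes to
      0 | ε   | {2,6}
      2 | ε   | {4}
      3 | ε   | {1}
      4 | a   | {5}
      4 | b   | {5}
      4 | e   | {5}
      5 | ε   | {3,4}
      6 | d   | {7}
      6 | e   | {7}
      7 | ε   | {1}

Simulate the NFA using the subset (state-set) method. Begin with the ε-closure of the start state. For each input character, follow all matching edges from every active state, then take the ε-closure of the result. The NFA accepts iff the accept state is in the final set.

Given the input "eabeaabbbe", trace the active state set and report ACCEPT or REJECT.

Answer: ACCEPT

Steps:
start: ε-closure({0}) = {0,2,4,6}
'e' @ 1: {1,3,4,5,7}  [accepting]
'a' @ 2: {1,3,4,5}  [accepting]
'b' @ 3: {1,3,4,5}  [accepting]
'e' @ 4: {1,3,4,5}  [accepting]
'a' @ 5: {1,3,4,5}  [accepting]
'a' @ 6: {1,3,4,5}  [accepting]
'b' @ 7: {1,3,4,5}  [accepting]
'b' @ 8: {1,3,4,5}  [accepting]
'b' @ 9: {1,3,4,5}  [accepting]
'e' @ 10: {1,3,4,5}  [accepting]
end set {1,3,4,5} — state 1 in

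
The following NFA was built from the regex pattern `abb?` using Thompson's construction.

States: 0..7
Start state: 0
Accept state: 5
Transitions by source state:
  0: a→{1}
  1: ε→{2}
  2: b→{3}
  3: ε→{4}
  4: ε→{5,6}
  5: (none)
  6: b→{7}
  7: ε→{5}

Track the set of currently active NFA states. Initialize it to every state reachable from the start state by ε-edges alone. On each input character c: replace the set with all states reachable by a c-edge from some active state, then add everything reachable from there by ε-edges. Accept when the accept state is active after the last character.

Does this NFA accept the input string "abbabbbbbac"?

Answer: REJECT

Derivation:
start: ε-closure({0}) = {0}
'a' @ 1: {1,2}
'b' @ 2: {3,4,5,6}  (accept∈set)
'b' @ 3: {5,7}  (accept∈set)
'a' @ 4: {}  — dead — no transitions
rest 'bbbbbac' ignored (set empty)
end set {} — state 5 not in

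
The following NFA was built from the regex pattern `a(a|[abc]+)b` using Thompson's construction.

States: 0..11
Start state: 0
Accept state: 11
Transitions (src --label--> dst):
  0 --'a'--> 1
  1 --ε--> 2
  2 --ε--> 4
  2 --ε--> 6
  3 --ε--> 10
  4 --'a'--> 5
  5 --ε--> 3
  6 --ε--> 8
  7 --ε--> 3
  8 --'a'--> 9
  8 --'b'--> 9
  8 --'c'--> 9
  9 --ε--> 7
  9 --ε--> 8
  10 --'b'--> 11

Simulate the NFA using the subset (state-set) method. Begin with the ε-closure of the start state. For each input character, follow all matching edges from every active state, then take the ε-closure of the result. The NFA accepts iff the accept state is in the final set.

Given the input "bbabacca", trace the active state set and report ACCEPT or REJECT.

Answer: REJECT

Steps:
start: ε-closure({0}) = {0}
'b' @ 1: {}  — dead — no transitions
rest 'babacca' ignored (set empty)
after full input: {}  (accept=11 not in)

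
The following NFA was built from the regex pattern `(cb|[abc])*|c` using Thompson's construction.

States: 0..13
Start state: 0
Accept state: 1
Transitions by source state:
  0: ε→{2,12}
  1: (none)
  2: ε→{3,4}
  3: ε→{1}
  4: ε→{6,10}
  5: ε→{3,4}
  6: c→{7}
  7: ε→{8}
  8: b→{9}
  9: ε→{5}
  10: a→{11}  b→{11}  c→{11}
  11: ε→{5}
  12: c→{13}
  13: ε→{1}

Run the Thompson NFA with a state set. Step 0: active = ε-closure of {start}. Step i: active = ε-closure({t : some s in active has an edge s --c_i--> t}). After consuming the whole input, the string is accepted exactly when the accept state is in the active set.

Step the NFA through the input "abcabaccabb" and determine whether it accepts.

Answer: ACCEPT

Derivation:
S₀ = ε-closure({0}) = {0,1,2,3,4,6,10,12}
'a' @ 1: {1,3,4,5,6,10,11}  ✓accept
'b' @ 2: {1,3,4,5,6,10,11}  ✓accept
'c' @ 3: {1,3,4,5,6,7,8,10,11}  ✓accept
'a' @ 4: {1,3,4,5,6,10,11}  ✓accept
'b' @ 5: {1,3,4,5,6,10,11}  ✓accept
'a' @ 6: {1,3,4,5,6,10,11}  ✓accept
'c' @ 7: {1,3,4,5,6,7,8,10,11}  ✓accept
'c' @ 8: {1,3,4,5,6,7,8,10,11}  ✓accept
'a' @ 9: {1,3,4,5,6,10,11}  ✓accept
'b' @ 10: {1,3,4,5,6,10,11}  ✓accept
'b' @ 11: {1,3,4,5,6,10,11}  ✓accept
final: {1,3,4,5,6,10,11}; accept 1 in set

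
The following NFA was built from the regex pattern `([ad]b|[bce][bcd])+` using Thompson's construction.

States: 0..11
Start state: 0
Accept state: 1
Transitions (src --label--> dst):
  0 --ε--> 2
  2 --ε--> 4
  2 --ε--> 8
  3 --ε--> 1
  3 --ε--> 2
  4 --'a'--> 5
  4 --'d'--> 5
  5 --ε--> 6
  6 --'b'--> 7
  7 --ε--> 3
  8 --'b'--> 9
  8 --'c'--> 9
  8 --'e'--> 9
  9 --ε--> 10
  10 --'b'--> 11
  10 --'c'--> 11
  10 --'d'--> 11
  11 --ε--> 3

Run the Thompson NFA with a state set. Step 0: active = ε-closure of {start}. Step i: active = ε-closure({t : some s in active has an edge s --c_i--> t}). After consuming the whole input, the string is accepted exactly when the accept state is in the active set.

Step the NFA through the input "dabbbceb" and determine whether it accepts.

S₀ = ε-closure({0}) = {0,2,4,8}
'd' @ 1: {5,6}
'a' @ 2: {}  — no active states
rest 'bbbceb' ignored (set empty)
after full input: {}  (accept=1 not in)

Answer: REJECT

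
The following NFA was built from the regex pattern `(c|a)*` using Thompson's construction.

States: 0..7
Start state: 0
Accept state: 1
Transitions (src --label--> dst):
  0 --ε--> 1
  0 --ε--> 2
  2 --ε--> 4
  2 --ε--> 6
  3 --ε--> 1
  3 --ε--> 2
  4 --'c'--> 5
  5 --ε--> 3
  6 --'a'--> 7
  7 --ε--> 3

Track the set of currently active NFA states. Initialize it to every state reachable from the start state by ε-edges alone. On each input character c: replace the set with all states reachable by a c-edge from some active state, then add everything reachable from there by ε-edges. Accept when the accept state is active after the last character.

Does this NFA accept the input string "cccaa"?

Answer: ACCEPT

Trace:
initial (ε-close {0}): {0,1,2,4,6}
'c' @ 1: {1,2,3,4,5,6}  [accepting]
'c' @ 2: {1,2,3,4,5,6}  [accepting]
'c' @ 3: {1,2,3,4,5,6}  [accepting]
'a' @ 4: {1,2,3,4,6,7}  [accepting]
'a' @ 5: {1,2,3,4,6,7}  [accepting]
after full input: {1,2,3,4,6,7}  (accept=1 in)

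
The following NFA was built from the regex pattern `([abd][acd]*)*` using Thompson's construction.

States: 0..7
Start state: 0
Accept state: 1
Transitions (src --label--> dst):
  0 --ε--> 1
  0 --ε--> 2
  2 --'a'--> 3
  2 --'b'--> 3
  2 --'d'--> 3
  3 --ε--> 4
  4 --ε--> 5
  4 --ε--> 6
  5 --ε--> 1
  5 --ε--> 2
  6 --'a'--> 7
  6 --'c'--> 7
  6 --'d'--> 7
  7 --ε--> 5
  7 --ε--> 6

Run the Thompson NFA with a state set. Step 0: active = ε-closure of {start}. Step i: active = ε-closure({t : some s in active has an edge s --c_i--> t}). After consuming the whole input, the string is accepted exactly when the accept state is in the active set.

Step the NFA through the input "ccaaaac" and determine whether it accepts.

Answer: REJECT

Steps:
start: ε-closure({0}) = {0,1,2}
'c' @ 1: {}  — state set empty
rest 'caaaac' ignored (set empty)
final: {}; accept 1 not in set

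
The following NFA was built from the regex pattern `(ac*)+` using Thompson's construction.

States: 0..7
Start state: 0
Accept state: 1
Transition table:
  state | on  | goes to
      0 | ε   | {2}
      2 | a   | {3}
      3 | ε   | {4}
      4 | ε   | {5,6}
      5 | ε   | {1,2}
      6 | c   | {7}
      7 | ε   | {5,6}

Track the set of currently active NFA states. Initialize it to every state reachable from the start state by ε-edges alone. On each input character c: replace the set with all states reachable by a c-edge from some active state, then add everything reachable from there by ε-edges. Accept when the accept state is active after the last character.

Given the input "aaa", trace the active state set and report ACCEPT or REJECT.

Answer: ACCEPT

Derivation:
start: ε-closure({0}) = {0,2}
'a' @ 1: {1,2,3,4,5,6}  ✓accept
'a' @ 2: {1,2,3,4,5,6}  ✓accept
'a' @ 3: {1,2,3,4,5,6}  ✓accept
after full input: {1,2,3,4,5,6}  (accept=1 in)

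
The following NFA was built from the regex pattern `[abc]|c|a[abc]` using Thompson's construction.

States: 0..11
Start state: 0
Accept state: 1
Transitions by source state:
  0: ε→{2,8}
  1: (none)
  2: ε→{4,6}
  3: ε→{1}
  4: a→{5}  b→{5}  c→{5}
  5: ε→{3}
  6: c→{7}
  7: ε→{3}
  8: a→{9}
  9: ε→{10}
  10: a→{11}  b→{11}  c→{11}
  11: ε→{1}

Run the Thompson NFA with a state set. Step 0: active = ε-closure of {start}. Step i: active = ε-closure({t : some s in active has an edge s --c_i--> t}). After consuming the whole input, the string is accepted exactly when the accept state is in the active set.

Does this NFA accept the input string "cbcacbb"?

Answer: REJECT

Trace:
S₀ = ε-closure({0}) = {0,2,4,6,8}
'c' @ 1: {1,3,5,7}  (accept∈set)
'b' @ 2: {}  — no active states
rest 'cacbb' ignored (set empty)
end set {} — state 1 not in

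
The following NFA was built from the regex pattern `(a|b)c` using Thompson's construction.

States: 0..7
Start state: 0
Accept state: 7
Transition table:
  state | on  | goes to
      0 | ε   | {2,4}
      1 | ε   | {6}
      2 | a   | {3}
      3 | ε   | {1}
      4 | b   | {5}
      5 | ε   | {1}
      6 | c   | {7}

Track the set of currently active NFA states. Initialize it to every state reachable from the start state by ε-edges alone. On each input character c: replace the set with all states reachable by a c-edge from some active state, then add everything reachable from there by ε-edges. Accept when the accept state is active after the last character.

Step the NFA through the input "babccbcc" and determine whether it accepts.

initial (ε-close {0}): {0,2,4}
'b' @ 1: {1,5,6}
'a' @ 2: {}  — dead — no transitions
rest 'bccbcc' ignored (set empty)
final: {}; accept 7 not in set

Answer: REJECT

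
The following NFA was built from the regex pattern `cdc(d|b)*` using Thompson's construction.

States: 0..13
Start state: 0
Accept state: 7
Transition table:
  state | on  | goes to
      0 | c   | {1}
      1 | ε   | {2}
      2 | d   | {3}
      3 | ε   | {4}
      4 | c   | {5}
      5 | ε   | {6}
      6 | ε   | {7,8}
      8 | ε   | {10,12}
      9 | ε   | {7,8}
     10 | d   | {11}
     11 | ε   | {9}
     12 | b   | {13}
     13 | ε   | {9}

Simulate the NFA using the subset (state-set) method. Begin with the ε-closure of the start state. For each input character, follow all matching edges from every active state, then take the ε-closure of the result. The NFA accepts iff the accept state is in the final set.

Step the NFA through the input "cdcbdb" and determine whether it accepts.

initial (ε-close {0}): {0}
'c' @ 1: {1,2}
'd' @ 2: {3,4}
'c' @ 3: {5,6,7,8,10,12}  (accept∈set)
'b' @ 4: {7,8,9,10,12,13}  (accept∈set)
'd' @ 5: {7,8,9,10,11,12}  (accept∈set)
'b' @ 6: {7,8,9,10,12,13}  (accept∈set)
after full input: {7,8,9,10,12,13}  (accept=7 in)

Answer: ACCEPT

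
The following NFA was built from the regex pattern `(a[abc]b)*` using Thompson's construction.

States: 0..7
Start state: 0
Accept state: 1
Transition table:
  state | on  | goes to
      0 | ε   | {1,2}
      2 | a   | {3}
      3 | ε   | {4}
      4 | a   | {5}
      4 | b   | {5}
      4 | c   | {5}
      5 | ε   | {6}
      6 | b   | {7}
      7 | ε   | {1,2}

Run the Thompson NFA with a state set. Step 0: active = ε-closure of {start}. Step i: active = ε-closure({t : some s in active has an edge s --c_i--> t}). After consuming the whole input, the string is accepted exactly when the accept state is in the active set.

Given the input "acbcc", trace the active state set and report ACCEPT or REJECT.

S₀ = ε-closure({0}) = {0,1,2}
'a' @ 1: {3,4}
'c' @ 2: {5,6}
'b' @ 3: {1,2,7}  (accept∈set)
'c' @ 4: {}  — dead — no transitions
rest 'c' ignored (set empty)
final: {}; accept 1 not in set

Answer: REJECT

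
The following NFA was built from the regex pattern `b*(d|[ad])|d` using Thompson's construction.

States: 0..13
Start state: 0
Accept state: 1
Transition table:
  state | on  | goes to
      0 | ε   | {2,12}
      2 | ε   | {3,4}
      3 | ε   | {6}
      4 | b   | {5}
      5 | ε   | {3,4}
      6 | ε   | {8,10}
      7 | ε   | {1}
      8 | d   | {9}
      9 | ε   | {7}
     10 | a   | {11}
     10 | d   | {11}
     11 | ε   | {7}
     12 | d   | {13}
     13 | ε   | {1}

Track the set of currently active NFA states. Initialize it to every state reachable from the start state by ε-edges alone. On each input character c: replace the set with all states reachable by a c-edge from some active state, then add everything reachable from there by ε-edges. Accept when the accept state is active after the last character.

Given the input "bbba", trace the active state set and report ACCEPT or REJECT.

start: ε-closure({0}) = {0,2,3,4,6,8,10,12}
'b' @ 1: {3,4,5,6,8,10}
'b' @ 2: {3,4,5,6,8,10}
'b' @ 3: {3,4,5,6,8,10}
'a' @ 4: {1,7,11}  (accept∈set)
final: {1,7,11}; accept 1 in set

Answer: ACCEPT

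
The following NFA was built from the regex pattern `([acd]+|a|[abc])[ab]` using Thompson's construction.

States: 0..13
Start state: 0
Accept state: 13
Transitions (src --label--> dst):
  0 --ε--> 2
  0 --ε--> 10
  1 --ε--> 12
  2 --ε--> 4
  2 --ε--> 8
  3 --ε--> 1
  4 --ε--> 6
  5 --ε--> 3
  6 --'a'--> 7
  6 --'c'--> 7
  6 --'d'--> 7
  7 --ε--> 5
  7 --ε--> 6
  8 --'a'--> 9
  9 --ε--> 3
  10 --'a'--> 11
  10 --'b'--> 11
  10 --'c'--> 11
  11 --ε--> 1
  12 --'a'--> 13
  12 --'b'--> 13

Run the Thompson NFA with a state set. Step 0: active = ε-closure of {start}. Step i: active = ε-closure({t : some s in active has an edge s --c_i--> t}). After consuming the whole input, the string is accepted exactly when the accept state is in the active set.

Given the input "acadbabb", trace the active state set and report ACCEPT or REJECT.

Answer: REJECT

Trace:
start: ε-closure({0}) = {0,2,4,6,8,10}
'a' @ 1: {1,3,5,6,7,9,11,12}
'c' @ 2: {1,3,5,6,7,12}
'a' @ 3: {1,3,5,6,7,12,13}  [accepting]
'd' @ 4: {1,3,5,6,7,12}
'b' @ 5: {13}  [accepting]
'a' @ 6: {}  — state set empty
rest 'bb' ignored (set empty)
final: {}; accept 13 not in set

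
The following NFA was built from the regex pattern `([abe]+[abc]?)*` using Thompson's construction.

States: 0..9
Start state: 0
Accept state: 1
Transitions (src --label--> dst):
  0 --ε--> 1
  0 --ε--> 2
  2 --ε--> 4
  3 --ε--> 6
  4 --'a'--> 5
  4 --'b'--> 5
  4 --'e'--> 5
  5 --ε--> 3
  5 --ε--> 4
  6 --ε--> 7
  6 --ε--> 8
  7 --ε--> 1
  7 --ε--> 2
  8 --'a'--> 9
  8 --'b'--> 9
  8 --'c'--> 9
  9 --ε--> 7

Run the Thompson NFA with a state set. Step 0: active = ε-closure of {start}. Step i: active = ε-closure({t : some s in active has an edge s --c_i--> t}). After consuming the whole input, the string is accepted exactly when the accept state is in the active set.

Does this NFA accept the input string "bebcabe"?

Answer: ACCEPT

Steps:
S₀ = ε-closure({0}) = {0,1,2,4}
'b' @ 1: {1,2,3,4,5,6,7,8}  ✓accept
'e' @ 2: {1,2,3,4,5,6,7,8}  ✓accept
'b' @ 3: {1,2,3,4,5,6,7,8,9}  ✓accept
'c' @ 4: {1,2,4,7,9}  ✓accept
'a' @ 5: {1,2,3,4,5,6,7,8}  ✓accept
'b' @ 6: {1,2,3,4,5,6,7,8,9}  ✓accept
'e' @ 7: {1,2,3,4,5,6,7,8}  ✓accept
final: {1,2,3,4,5,6,7,8}; accept 1 in set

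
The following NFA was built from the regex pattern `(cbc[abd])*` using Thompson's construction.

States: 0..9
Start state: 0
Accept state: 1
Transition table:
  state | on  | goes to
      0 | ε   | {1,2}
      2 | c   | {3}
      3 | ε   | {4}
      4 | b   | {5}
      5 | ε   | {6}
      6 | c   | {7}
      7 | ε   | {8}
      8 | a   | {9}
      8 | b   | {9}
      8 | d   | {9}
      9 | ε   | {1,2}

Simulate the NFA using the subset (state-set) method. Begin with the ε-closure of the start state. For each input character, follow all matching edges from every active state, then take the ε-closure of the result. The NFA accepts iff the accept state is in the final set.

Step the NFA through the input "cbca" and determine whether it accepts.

Answer: ACCEPT

Trace:
start: ε-closure({0}) = {0,1,2}
'c' @ 1: {3,4}
'b' @ 2: {5,6}
'c' @ 3: {7,8}
'a' @ 4: {1,2,9}  (accept∈set)
final: {1,2,9}; accept 1 in set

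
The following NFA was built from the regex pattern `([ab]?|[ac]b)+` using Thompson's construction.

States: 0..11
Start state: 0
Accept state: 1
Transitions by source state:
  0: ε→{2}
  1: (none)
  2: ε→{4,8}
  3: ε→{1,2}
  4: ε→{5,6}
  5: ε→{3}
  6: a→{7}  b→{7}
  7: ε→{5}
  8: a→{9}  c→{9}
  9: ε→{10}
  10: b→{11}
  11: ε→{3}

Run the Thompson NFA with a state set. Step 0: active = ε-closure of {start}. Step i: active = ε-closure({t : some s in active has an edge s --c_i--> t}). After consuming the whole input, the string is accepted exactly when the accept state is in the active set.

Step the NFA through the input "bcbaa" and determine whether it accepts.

Answer: ACCEPT

Trace:
initial (ε-close {0}): {0,1,2,3,4,5,6,8}
'b' @ 1: {1,2,3,4,5,6,7,8}  (accept∈set)
'c' @ 2: {9,10}
'b' @ 3: {1,2,3,4,5,6,8,11}  (accept∈set)
'a' @ 4: {1,2,3,4,5,6,7,8,9,10}  (accept∈set)
'a' @ 5: {1,2,3,4,5,6,7,8,9,10}  (accept∈set)
final: {1,2,3,4,5,6,7,8,9,10}; accept 1 in set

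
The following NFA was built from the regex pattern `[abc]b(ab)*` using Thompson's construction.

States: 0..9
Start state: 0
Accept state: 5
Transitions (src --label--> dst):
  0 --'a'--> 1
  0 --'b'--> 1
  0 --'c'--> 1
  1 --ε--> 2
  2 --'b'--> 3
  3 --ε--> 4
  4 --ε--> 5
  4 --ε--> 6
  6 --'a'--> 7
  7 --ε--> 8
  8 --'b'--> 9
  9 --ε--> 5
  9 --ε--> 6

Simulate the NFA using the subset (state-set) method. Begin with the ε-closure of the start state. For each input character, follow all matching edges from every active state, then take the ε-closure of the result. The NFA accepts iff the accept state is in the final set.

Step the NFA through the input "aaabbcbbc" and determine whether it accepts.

Answer: REJECT

Derivation:
S₀ = ε-closure({0}) = {0}
'a' @ 1: {1,2}
'a' @ 2: {}  — state set empty
rest 'abbcbbc' ignored (set empty)
final: {}; accept 5 not in set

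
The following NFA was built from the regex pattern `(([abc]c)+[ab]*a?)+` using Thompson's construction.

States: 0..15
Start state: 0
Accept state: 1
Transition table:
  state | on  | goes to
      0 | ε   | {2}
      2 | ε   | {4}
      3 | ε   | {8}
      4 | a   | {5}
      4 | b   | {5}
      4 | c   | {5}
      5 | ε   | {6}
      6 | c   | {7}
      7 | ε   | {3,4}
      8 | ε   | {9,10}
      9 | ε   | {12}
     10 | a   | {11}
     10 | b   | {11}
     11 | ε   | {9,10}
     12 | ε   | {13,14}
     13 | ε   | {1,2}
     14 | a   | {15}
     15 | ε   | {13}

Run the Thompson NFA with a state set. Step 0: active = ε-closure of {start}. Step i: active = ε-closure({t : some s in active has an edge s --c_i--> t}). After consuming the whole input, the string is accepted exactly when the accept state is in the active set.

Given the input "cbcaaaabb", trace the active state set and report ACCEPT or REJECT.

Answer: REJECT

Steps:
start: ε-closure({0}) = {0,2,4}
'c' @ 1: {5,6}
'b' @ 2: {}  — dead — no transitions
rest 'caaaabb' ignored (set empty)
final: {}; accept 1 not in set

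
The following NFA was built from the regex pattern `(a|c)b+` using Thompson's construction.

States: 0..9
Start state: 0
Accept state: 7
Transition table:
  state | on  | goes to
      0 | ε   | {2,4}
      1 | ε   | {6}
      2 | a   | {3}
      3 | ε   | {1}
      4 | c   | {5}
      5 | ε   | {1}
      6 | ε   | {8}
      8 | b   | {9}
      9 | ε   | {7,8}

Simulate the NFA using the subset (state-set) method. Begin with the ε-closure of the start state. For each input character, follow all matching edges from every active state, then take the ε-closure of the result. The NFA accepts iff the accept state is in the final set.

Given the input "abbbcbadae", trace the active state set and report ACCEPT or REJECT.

Answer: REJECT

Steps:
start: ε-closure({0}) = {0,2,4}
'a' @ 1: {1,3,6,8}
'b' @ 2: {7,8,9}  ✓accept
'b' @ 3: {7,8,9}  ✓accept
'b' @ 4: {7,8,9}  ✓accept
'c' @ 5: {}  — state set empty
rest 'badae' ignored (set empty)
final: {}; accept 7 not in set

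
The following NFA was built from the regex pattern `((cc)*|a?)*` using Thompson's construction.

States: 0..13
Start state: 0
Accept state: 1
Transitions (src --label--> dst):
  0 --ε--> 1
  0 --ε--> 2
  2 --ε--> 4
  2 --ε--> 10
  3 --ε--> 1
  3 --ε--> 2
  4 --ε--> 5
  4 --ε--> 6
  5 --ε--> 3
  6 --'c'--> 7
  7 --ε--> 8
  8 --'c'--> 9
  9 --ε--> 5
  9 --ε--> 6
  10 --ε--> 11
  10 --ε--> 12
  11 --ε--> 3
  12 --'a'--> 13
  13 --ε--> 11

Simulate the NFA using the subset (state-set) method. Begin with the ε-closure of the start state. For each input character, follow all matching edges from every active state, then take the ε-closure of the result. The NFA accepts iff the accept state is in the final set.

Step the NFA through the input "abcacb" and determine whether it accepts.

S₀ = ε-closure({0}) = {0,1,2,3,4,5,6,10,11,12}
'a' @ 1: {1,2,3,4,5,6,10,11,12,13}  ✓accept
'b' @ 2: {}  — dead — no transitions
rest 'cacb' ignored (set empty)
final: {}; accept 1 not in set

Answer: REJECT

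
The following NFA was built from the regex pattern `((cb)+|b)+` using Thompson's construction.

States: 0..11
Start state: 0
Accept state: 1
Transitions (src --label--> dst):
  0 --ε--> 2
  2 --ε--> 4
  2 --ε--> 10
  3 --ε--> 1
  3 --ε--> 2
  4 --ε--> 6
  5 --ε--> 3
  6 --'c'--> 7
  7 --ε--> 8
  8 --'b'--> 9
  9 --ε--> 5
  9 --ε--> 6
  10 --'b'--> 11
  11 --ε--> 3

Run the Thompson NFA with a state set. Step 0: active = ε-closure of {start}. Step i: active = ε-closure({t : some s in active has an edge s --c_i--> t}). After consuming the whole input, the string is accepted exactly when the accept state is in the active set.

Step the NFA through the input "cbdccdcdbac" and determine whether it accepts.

Answer: REJECT

Steps:
S₀ = ε-closure({0}) = {0,2,4,6,10}
'c' @ 1: {7,8}
'b' @ 2: {1,2,3,4,5,6,9,10}  [accepting]
'd' @ 3: {}  — no active states
rest 'ccdcdbac' ignored (set empty)
end set {} — state 1 not in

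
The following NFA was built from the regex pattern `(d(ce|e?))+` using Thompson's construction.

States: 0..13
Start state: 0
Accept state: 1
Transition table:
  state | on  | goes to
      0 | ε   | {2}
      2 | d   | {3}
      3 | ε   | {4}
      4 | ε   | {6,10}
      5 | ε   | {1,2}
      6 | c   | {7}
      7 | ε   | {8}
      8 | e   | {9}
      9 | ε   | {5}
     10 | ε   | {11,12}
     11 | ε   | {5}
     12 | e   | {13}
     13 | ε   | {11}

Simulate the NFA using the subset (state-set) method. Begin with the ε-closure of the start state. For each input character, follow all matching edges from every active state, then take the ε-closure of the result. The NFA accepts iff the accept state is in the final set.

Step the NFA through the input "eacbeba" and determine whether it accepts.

Answer: REJECT

Steps:
S₀ = ε-closure({0}) = {0,2}
'e' @ 1: {}  — dead — no transitions
rest 'acbeba' ignored (set empty)
after full input: {}  (accept=1 not in)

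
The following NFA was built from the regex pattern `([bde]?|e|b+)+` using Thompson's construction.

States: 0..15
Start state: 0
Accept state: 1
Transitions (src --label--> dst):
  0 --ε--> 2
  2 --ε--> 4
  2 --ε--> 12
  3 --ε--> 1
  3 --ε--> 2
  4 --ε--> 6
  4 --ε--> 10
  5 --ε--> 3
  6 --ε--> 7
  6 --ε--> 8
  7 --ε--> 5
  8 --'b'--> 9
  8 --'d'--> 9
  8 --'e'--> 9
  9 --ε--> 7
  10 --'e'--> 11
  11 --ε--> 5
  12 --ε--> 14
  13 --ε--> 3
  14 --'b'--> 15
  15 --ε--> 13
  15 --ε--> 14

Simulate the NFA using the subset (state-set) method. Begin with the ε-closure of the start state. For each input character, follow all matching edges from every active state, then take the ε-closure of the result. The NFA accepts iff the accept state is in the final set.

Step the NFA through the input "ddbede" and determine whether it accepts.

start: ε-closure({0}) = {0,1,2,3,4,5,6,7,8,10,12,14}
'd' @ 1: {1,2,3,4,5,6,7,8,9,10,12,14}  [accepting]
'd' @ 2: {1,2,3,4,5,6,7,8,9,10,12,14}  [accepting]
'b' @ 3: {1,2,3,4,5,6,7,8,9,10,12,13,14,15}  [accepting]
'e' @ 4: {1,2,3,4,5,6,7,8,9,10,11,12,14}  [accepting]
'd' @ 5: {1,2,3,4,5,6,7,8,9,10,12,14}  [accepting]
'e' @ 6: {1,2,3,4,5,6,7,8,9,10,11,12,14}  [accepting]
after full input: {1,2,3,4,5,6,7,8,9,10,11,12,14}  (accept=1 in)

Answer: ACCEPT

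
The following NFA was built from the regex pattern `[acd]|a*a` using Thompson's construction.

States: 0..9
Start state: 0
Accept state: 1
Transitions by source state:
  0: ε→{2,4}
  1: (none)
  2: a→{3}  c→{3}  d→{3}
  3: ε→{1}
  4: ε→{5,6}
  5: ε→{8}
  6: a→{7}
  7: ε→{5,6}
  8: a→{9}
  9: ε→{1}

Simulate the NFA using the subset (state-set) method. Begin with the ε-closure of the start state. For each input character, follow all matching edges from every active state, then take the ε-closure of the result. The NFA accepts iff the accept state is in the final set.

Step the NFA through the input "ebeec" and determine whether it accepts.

S₀ = ε-closure({0}) = {0,2,4,5,6,8}
'e' @ 1: {}  — dead — no transitions
rest 'beec' ignored (set empty)
after full input: {}  (accept=1 not in)

Answer: REJECT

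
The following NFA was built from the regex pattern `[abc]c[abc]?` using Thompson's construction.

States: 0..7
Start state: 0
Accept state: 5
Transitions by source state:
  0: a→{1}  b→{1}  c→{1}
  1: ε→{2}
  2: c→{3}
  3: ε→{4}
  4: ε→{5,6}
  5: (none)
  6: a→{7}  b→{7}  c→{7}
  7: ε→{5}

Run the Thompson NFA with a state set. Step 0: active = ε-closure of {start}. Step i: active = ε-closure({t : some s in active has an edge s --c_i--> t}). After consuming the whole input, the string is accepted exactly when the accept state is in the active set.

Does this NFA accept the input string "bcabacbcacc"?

Answer: REJECT

Derivation:
initial (ε-close {0}): {0}
'b' @ 1: {1,2}
'c' @ 2: {3,4,5,6}  (accept∈set)
'a' @ 3: {5,7}  (accept∈set)
'b' @ 4: {}  — dead — no transitions
rest 'acbcacc' ignored (set empty)
end set {} — state 5 not in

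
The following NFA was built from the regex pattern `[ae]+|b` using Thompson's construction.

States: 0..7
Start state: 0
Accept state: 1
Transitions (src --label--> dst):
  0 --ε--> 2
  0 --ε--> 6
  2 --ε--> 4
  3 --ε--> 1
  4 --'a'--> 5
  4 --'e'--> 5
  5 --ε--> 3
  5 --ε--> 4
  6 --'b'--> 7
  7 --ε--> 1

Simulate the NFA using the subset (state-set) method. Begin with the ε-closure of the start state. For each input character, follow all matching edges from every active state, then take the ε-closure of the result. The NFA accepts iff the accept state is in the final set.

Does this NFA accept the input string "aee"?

start: ε-closure({0}) = {0,2,4,6}
'a' @ 1: {1,3,4,5}  ✓accept
'e' @ 2: {1,3,4,5}  ✓accept
'e' @ 3: {1,3,4,5}  ✓accept
end set {1,3,4,5} — state 1 in

Answer: ACCEPT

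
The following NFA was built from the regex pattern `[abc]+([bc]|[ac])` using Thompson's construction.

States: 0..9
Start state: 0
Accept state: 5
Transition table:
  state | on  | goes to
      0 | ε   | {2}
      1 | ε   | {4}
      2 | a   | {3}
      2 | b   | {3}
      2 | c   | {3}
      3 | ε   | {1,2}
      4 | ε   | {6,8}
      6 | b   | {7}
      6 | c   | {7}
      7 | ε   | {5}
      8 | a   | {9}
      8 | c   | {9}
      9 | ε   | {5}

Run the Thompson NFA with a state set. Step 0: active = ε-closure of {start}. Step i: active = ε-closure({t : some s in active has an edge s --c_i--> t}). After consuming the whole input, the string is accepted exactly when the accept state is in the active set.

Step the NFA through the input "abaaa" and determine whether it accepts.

initial (ε-close {0}): {0,2}
'a' @ 1: {1,2,3,4,6,8}
'b' @ 2: {1,2,3,4,5,6,7,8}  ✓accept
'a' @ 3: {1,2,3,4,5,6,8,9}  ✓accept
'a' @ 4: {1,2,3,4,5,6,8,9}  ✓accept
'a' @ 5: {1,2,3,4,5,6,8,9}  ✓accept
final: {1,2,3,4,5,6,8,9}; accept 5 in set

Answer: ACCEPT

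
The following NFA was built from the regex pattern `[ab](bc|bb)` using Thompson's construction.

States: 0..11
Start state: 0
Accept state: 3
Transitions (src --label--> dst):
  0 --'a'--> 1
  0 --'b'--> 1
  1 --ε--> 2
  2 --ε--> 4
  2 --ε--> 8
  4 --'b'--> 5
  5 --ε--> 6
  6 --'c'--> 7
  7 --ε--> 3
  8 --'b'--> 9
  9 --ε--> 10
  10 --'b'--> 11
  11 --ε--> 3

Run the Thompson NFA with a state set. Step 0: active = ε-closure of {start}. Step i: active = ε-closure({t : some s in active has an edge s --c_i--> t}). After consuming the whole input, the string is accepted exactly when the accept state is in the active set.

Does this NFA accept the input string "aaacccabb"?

initial (ε-close {0}): {0}
'a' @ 1: {1,2,4,8}
'a' @ 2: {}  — dead — no transitions
rest 'acccabb' ignored (set empty)
after full input: {}  (accept=3 not in)

Answer: REJECT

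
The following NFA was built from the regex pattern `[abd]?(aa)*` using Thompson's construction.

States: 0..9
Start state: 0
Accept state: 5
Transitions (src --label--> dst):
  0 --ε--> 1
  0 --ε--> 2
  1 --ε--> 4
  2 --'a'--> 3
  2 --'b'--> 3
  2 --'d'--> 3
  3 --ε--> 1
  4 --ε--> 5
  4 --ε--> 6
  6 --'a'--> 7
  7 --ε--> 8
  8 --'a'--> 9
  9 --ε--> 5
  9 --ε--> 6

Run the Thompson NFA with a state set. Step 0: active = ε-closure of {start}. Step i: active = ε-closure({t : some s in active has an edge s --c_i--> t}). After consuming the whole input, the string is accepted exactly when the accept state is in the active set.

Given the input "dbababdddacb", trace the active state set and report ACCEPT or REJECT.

initial (ε-close {0}): {0,1,2,4,5,6}
'd' @ 1: {1,3,4,5,6}  [accepting]
'b' @ 2: {}  — state set empty
rest 'ababdddacb' ignored (set empty)
end set {} — state 5 not in

Answer: REJECT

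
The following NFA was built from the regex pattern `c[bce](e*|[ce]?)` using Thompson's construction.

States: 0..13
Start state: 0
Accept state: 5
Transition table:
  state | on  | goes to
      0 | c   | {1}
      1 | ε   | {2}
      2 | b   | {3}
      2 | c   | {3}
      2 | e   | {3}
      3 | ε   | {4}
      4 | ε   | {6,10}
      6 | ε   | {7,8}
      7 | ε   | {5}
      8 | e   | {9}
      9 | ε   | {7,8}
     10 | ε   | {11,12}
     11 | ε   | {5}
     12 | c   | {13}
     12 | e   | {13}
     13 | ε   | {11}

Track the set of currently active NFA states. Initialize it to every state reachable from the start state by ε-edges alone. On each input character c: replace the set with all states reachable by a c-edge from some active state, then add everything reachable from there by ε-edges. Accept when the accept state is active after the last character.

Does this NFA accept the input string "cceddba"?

Answer: REJECT

Trace:
start: ε-closure({0}) = {0}
'c' @ 1: {1,2}
'c' @ 2: {3,4,5,6,7,8,10,11,12}  (accept∈set)
'e' @ 3: {5,7,8,9,11,13}  (accept∈set)
'd' @ 4: {}  — dead — no transitions
rest 'dba' ignored (set empty)
end set {} — state 5 not in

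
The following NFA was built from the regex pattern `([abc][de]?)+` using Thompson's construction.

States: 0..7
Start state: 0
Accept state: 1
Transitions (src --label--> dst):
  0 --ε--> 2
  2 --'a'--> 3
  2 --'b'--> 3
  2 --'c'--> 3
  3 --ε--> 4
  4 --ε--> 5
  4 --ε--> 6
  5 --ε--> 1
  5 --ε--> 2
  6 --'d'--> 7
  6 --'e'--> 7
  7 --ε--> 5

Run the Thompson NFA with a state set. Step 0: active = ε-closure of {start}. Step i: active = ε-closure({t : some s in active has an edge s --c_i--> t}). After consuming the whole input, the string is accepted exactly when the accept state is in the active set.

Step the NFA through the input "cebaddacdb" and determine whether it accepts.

Answer: REJECT

Trace:
S₀ = ε-closure({0}) = {0,2}
'c' @ 1: {1,2,3,4,5,6}  [accepting]
'e' @ 2: {1,2,5,7}  [accepting]
'b' @ 3: {1,2,3,4,5,6}  [accepting]
'a' @ 4: {1,2,3,4,5,6}  [accepting]
'd' @ 5: {1,2,5,7}  [accepting]
'd' @ 6: {}  — no active states
rest 'acdb' ignored (set empty)
after full input: {}  (accept=1 not in)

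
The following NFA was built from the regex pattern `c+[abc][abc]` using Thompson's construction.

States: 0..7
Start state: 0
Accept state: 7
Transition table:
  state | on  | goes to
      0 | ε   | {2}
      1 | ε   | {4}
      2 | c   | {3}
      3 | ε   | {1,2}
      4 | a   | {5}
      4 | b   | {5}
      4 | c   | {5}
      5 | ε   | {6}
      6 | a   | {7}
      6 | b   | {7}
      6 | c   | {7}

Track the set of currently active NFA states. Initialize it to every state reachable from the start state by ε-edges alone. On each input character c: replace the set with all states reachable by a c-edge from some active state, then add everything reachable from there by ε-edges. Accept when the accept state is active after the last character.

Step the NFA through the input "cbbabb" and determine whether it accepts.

Answer: REJECT

Derivation:
S₀ = ε-closure({0}) = {0,2}
'c' @ 1: {1,2,3,4}
'b' @ 2: {5,6}
'b' @ 3: {7}  [accepting]
'a' @ 4: {}  — no active states
rest 'bb' ignored (set empty)
final: {}; accept 7 not in set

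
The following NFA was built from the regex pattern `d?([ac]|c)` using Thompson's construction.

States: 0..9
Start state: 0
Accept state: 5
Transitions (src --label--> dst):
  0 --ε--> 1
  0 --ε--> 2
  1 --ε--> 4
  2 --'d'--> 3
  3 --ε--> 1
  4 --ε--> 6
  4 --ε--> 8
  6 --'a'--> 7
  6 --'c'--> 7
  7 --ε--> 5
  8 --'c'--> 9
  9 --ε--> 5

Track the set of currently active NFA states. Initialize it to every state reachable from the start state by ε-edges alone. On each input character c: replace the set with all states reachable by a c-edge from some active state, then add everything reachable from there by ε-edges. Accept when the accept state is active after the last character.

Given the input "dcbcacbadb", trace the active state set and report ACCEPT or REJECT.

Answer: REJECT

Steps:
initial (ε-close {0}): {0,1,2,4,6,8}
'd' @ 1: {1,3,4,6,8}
'c' @ 2: {5,7,9}  ✓accept
'b' @ 3: {}  — dead — no transitions
rest 'cacbadb' ignored (set empty)
final: {}; accept 5 not in set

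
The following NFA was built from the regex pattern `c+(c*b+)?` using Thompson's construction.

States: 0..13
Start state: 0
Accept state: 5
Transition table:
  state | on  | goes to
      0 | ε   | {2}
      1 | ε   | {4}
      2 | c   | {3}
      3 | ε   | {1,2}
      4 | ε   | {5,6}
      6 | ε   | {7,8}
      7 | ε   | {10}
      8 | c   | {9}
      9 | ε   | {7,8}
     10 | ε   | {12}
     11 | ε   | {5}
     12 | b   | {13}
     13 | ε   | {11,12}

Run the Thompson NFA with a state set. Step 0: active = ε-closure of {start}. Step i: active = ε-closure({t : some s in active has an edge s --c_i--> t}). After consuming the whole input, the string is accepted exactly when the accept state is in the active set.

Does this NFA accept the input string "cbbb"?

S₀ = ε-closure({0}) = {0,2}
'c' @ 1: {1,2,3,4,5,6,7,8,10,12}  [accepting]
'b' @ 2: {5,11,12,13}  [accepting]
'b' @ 3: {5,11,12,13}  [accepting]
'b' @ 4: {5,11,12,13}  [accepting]
end set {5,11,12,13} — state 5 in

Answer: ACCEPT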